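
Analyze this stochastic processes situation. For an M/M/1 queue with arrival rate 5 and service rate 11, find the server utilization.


rho = lambda/mu
= 5/11
= 0.4545

0.4545


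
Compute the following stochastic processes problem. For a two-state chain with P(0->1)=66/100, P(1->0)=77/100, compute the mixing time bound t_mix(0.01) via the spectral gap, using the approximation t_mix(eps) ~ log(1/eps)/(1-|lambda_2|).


lambda_2 = |1 - p01 - p10| = |1 - 0.6600 - 0.7700| = 0.4300
t_mix ~ log(1/eps)/(1 - |lambda_2|)
= log(100)/(1 - 0.4300) = 4.6052/0.5700
= 8.0792

8.0792


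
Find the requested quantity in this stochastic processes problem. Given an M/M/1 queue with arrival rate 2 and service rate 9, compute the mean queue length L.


rho = 2/9 = 0.2222
L = rho/(1-rho)
= 0.2222/0.7778
= 0.2857

0.2857


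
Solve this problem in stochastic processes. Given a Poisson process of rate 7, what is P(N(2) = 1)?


P(N(t)=k) = (lambda*t)^k * exp(-lambda*t) / k!
lambda*t = 14
= 14^1 * exp(-14) / 1!
= 14 * 8.3153e-07 / 1
= 1.1641e-05

1.1641e-05


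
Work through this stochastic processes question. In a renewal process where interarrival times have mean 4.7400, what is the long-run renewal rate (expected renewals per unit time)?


Long-run renewal rate = 1/E(X)
= 1/4.7400
= 0.2110

0.2110


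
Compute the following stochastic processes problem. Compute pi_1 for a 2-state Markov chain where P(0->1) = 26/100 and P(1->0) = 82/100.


Stationary distribution: pi_0 = p10/(p01+p10), pi_1 = p01/(p01+p10)
p01 = 0.2600, p10 = 0.8200
pi_1 = 0.2407

0.2407


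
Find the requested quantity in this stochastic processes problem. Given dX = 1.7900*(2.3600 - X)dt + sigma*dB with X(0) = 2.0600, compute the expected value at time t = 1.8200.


E[X(t)] = mu + (X(0) - mu)*exp(-theta*t)
= 2.3600 + (2.0600 - 2.3600)*exp(-1.7900*1.8200)
= 2.3600 + -0.3000 * 0.0385
= 2.3485

2.3485


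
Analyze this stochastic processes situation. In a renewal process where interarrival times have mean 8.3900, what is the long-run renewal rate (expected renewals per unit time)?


Long-run renewal rate = 1/E(X)
= 1/8.3900
= 0.1192

0.1192


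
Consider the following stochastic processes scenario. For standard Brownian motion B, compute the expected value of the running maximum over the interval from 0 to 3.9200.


E(max B(s)) = sqrt(2t/pi)
= sqrt(2*3.9200/pi)
= sqrt(2.4955)
= 1.5797

1.5797


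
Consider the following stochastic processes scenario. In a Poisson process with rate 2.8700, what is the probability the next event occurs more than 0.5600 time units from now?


P(X > t) = exp(-lambda * t)
= exp(-2.8700 * 0.5600)
= exp(-1.6072) = 0.2004

0.2004


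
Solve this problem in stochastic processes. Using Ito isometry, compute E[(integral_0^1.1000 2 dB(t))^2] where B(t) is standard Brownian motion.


By Ito isometry: E[(int f dB)^2] = int f^2 dt
= 2^2 * 1.1000
= 4 * 1.1000 = 4.4000

4.4000


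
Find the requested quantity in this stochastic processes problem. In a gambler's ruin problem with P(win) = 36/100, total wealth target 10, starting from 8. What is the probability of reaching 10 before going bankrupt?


Gambler's ruin formula:
r = q/p = 0.6400/0.3600 = 1.7778
P(win) = (1 - r^i)/(1 - r^N)
= (1 - 1.7778^8)/(1 - 1.7778^10)
= 0.3142

0.3142


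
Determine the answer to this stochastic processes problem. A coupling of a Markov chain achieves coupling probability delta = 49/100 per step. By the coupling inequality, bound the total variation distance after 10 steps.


TV distance bound <= (1-delta)^n
= (1 - 0.4900)^10
= 0.5100^10
= 0.0012

0.0012


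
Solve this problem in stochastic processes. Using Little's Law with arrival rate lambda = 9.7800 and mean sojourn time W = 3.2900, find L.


Little's Law: L = lambda * W
= 9.7800 * 3.2900
= 32.1762

32.1762


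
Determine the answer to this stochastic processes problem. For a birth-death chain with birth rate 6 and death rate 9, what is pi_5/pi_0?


For birth-death process, pi_n/pi_0 = (lambda/mu)^n
= (6/9)^5
= 0.1317

0.1317


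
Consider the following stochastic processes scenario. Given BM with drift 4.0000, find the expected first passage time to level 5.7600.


Expected first passage time = a/mu
= 5.7600/4.0000
= 1.4400

1.4400


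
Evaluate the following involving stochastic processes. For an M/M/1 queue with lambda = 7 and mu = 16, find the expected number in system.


rho = 7/16 = 0.4375
L = rho/(1-rho)
= 0.4375/0.5625
= 0.7778

0.7778


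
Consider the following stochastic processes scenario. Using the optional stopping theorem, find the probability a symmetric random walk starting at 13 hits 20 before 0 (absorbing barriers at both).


By optional stopping theorem: E(M at tau) = M(0) = 13
P(hit 20)*20 + P(hit 0)*0 = 13
P(hit 20) = (13 - 0)/(20 - 0) = 13/20 = 0.6500

0.6500


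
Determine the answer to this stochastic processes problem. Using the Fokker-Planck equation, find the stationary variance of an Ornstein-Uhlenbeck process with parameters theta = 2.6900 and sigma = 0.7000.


Stationary variance = sigma^2 / (2*theta)
= 0.7000^2 / (2*2.6900)
= 0.4900 / 5.3800
= 0.0911

0.0911


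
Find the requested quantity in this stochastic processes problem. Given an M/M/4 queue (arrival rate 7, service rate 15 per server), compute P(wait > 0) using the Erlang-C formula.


a = lambda/mu = 0.4667
rho = a/c = 0.1167
Erlang-C formula applied:
C(c,a) = 0.0014

0.0014


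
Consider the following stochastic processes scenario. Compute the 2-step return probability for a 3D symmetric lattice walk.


P(return in 2 steps) = P(reverse first step) = 1/(2d)
= 1/6
= 0.1667

0.1667


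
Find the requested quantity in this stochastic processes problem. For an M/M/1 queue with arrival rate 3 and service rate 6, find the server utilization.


rho = lambda/mu
= 3/6
= 0.5000

0.5000


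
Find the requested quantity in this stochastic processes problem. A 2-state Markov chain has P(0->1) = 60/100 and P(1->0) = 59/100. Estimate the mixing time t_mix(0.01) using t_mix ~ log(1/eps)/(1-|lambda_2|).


lambda_2 = |1 - p01 - p10| = |1 - 0.6000 - 0.5900| = 0.1900
t_mix ~ log(1/eps)/(1 - |lambda_2|)
= log(100)/(1 - 0.1900) = 4.6052/0.8100
= 5.6854

5.6854


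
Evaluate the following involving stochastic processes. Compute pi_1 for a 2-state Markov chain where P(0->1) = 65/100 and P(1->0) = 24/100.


Stationary distribution: pi_0 = p10/(p01+p10), pi_1 = p01/(p01+p10)
p01 = 0.6500, p10 = 0.2400
pi_1 = 0.7303

0.7303


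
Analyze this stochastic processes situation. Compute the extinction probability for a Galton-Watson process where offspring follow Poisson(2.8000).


Since mu = 2.8000 > 1, extinction prob q < 1.
Solve s = exp(mu*(s-1)) iteratively.
q = 0.0750

0.0750


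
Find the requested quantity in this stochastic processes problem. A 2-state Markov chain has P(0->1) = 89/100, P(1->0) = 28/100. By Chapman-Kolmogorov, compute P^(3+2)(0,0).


P^5 = P^3 * P^2
Computing via matrix multiplication of the transition matrix.
Entry (0,0) of P^5 = 0.2392

0.2392


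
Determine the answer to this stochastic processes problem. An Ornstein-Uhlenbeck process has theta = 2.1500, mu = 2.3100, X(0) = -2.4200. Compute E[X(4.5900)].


E[X(t)] = mu + (X(0) - mu)*exp(-theta*t)
= 2.3100 + (-2.4200 - 2.3100)*exp(-2.1500*4.5900)
= 2.3100 + -4.7300 * 5.1780e-05
= 2.3098

2.3098


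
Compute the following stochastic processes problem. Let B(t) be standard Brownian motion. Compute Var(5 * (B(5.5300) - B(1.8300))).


Var(alpha*(B(t)-B(s))) = alpha^2 * (t-s)
= 5^2 * (5.5300 - 1.8300)
= 25 * 3.7000
= 92.5000

92.5000


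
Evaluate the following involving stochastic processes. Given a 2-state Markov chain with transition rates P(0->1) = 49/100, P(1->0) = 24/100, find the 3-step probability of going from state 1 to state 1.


Computing P^3 by matrix multiplication.
P = [[0.5100, 0.4900], [0.2400, 0.7600]]
After raising P to the power 3:
P^3(1,1) = 0.6777

0.6777


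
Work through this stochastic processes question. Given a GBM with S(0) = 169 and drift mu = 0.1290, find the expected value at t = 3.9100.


E[S(t)] = S(0) * exp(mu * t)
= 169 * exp(0.1290 * 3.9100)
= 169 * 1.6560
= 279.8598

279.8598


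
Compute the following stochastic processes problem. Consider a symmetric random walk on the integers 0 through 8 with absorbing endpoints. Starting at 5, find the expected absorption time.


For symmetric RW on 0,...,N with absorbing barriers, E(i) = i*(N-i)
E(5) = 5 * 3 = 15

15


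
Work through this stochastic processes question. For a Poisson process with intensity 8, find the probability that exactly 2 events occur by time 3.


P(N(t)=k) = (lambda*t)^k * exp(-lambda*t) / k!
lambda*t = 24
= 24^2 * exp(-24) / 2!
= 576 * 3.7751e-11 / 2
= 1.0872e-08

1.0872e-08


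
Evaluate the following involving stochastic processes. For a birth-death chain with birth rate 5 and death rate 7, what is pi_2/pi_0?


For birth-death process, pi_n/pi_0 = (lambda/mu)^n
= (5/7)^2
= 0.5102

0.5102


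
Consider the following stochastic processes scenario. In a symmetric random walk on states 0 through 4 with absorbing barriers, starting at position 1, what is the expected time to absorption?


For symmetric RW on 0,...,N with absorbing barriers, E(i) = i*(N-i)
E(1) = 1 * 3 = 3

3


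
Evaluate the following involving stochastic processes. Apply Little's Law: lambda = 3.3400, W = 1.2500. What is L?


Little's Law: L = lambda * W
= 3.3400 * 1.2500
= 4.1750

4.1750


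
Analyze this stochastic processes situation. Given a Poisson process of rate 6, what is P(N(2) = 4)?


P(N(t)=k) = (lambda*t)^k * exp(-lambda*t) / k!
lambda*t = 12
= 12^4 * exp(-12) / 4!
= 20736 * 6.1442e-06 / 24
= 0.0053

0.0053


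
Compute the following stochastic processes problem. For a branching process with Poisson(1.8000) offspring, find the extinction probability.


Since mu = 1.8000 > 1, extinction prob q < 1.
Solve s = exp(mu*(s-1)) iteratively.
q = 0.2676

0.2676


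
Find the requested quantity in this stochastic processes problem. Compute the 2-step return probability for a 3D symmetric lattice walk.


P(return in 2 steps) = P(reverse first step) = 1/(2d)
= 1/6
= 0.1667

0.1667


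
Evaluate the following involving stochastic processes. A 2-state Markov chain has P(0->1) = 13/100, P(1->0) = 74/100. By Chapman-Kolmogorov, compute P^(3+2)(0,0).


P^5 = P^3 * P^2
Computing via matrix multiplication of the transition matrix.
Entry (0,0) of P^5 = 0.8506

0.8506


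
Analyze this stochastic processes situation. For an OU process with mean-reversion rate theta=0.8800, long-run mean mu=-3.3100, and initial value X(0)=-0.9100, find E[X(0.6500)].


E[X(t)] = mu + (X(0) - mu)*exp(-theta*t)
= -3.3100 + (-0.9100 - -3.3100)*exp(-0.8800*0.6500)
= -3.3100 + 2.4000 * 0.5644
= -1.9555

-1.9555


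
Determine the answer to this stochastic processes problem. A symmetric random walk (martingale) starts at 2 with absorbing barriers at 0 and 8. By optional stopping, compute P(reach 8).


By optional stopping theorem: E(M at tau) = M(0) = 2
P(hit 8)*8 + P(hit 0)*0 = 2
P(hit 8) = (2 - 0)/(8 - 0) = 1/4 = 0.2500

0.2500


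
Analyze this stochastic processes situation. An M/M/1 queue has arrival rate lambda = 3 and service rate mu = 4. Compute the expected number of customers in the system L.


rho = 3/4 = 0.7500
L = rho/(1-rho)
= 0.7500/0.2500
= 3.0000

3.0000


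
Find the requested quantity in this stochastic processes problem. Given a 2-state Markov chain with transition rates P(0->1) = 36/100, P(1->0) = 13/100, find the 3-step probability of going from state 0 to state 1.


Computing P^3 by matrix multiplication.
P = [[0.6400, 0.3600], [0.1300, 0.8700]]
After raising P to the power 3:
P^3(0,1) = 0.6372

0.6372


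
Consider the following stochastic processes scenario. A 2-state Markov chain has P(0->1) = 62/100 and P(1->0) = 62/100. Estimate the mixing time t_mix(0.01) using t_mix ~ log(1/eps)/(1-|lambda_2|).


lambda_2 = |1 - p01 - p10| = |1 - 0.6200 - 0.6200| = 0.2400
t_mix ~ log(1/eps)/(1 - |lambda_2|)
= log(100)/(1 - 0.2400) = 4.6052/0.7600
= 6.0594

6.0594


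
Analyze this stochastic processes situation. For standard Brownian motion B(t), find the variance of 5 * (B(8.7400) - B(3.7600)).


Var(alpha*(B(t)-B(s))) = alpha^2 * (t-s)
= 5^2 * (8.7400 - 3.7600)
= 25 * 4.9800
= 124.5000

124.5000


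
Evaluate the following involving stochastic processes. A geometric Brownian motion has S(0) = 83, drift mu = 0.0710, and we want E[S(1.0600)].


E[S(t)] = S(0) * exp(mu * t)
= 83 * exp(0.0710 * 1.0600)
= 83 * 1.0782
= 89.4876

89.4876


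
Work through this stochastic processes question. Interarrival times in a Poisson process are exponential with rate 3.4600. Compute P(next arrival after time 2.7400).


P(X > t) = exp(-lambda * t)
= exp(-3.4600 * 2.7400)
= exp(-9.4804) = 7.6333e-05

7.6333e-05


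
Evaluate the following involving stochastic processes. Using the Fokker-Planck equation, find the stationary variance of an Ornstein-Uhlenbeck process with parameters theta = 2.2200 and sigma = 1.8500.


Stationary variance = sigma^2 / (2*theta)
= 1.8500^2 / (2*2.2200)
= 3.4225 / 4.4400
= 0.7708

0.7708


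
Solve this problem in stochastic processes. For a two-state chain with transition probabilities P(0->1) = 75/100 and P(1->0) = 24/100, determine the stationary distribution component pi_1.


Stationary distribution: pi_0 = p10/(p01+p10), pi_1 = p01/(p01+p10)
p01 = 0.7500, p10 = 0.2400
pi_1 = 0.7576

0.7576


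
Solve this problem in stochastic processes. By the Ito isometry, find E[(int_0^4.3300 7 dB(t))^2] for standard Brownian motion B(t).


By Ito isometry: E[(int f dB)^2] = int f^2 dt
= 7^2 * 4.3300
= 49 * 4.3300 = 212.1700

212.1700


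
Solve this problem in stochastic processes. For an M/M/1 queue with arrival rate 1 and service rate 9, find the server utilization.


rho = lambda/mu
= 1/9
= 0.1111

0.1111


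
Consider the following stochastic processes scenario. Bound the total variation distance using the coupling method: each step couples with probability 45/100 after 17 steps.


TV distance bound <= (1-delta)^n
= (1 - 0.4500)^17
= 0.5500^17
= 3.8563e-05

3.8563e-05


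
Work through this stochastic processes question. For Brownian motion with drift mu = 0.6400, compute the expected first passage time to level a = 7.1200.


Expected first passage time = a/mu
= 7.1200/0.6400
= 11.1250

11.1250


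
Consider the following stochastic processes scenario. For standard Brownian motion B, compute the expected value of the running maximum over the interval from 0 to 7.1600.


E(max B(s)) = sqrt(2t/pi)
= sqrt(2*7.1600/pi)
= sqrt(4.5582)
= 2.1350

2.1350


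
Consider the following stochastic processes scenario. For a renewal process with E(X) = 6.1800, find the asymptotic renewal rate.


Long-run renewal rate = 1/E(X)
= 1/6.1800
= 0.1618

0.1618


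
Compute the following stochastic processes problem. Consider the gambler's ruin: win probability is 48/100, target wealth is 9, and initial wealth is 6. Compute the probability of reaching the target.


Gambler's ruin formula:
r = q/p = 0.5200/0.4800 = 1.0833
P(win) = (1 - r^i)/(1 - r^N)
= (1 - 1.0833^6)/(1 - 1.0833^9)
= 0.5842

0.5842


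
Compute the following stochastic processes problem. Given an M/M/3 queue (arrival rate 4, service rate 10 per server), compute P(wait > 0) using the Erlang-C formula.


a = lambda/mu = 0.4000
rho = a/c = 0.1333
Erlang-C formula applied:
C(c,a) = 0.0082

0.0082


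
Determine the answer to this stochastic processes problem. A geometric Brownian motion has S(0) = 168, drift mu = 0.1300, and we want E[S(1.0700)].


E[S(t)] = S(0) * exp(mu * t)
= 168 * exp(0.1300 * 1.0700)
= 168 * 1.1492
= 193.0722

193.0722


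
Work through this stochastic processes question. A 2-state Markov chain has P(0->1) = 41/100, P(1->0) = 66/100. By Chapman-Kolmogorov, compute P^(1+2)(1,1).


P^3 = P^1 * P^2
Computing via matrix multiplication of the transition matrix.
Entry (1,1) of P^3 = 0.3830

0.3830


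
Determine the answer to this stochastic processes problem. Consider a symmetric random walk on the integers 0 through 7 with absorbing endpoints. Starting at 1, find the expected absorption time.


For symmetric RW on 0,...,N with absorbing barriers, E(i) = i*(N-i)
E(1) = 1 * 6 = 6

6


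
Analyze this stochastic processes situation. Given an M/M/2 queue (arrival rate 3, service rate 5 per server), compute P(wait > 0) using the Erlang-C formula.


a = lambda/mu = 0.6000
rho = a/c = 0.3000
Erlang-C formula applied:
C(c,a) = 0.1385

0.1385


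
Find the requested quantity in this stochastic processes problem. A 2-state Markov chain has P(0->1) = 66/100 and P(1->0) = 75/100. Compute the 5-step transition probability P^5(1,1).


Computing P^5 by matrix multiplication.
P = [[0.3400, 0.6600], [0.7500, 0.2500]]
After raising P to the power 5:
P^5(1,1) = 0.4619

0.4619


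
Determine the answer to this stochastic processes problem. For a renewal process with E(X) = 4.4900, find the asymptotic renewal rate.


Long-run renewal rate = 1/E(X)
= 1/4.4900
= 0.2227

0.2227


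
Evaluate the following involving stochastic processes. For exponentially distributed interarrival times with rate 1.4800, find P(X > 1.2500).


P(X > t) = exp(-lambda * t)
= exp(-1.4800 * 1.2500)
= exp(-1.8500) = 0.1572

0.1572


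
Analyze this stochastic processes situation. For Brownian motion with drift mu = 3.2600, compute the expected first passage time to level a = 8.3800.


Expected first passage time = a/mu
= 8.3800/3.2600
= 2.5706

2.5706


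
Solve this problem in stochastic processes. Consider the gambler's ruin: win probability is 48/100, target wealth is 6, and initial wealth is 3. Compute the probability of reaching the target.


Gambler's ruin formula:
r = q/p = 0.5200/0.4800 = 1.0833
P(win) = (1 - r^i)/(1 - r^N)
= (1 - 1.0833^3)/(1 - 1.0833^6)
= 0.4403

0.4403


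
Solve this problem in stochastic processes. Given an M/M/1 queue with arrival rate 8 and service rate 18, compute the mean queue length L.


rho = 8/18 = 0.4444
L = rho/(1-rho)
= 0.4444/0.5556
= 0.8000

0.8000


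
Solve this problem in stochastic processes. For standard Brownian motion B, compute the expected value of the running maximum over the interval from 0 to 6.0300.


E(max B(s)) = sqrt(2t/pi)
= sqrt(2*6.0300/pi)
= sqrt(3.8388)
= 1.9593

1.9593


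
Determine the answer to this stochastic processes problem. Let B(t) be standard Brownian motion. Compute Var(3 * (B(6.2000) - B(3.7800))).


Var(alpha*(B(t)-B(s))) = alpha^2 * (t-s)
= 3^2 * (6.2000 - 3.7800)
= 9 * 2.4200
= 21.7800

21.7800


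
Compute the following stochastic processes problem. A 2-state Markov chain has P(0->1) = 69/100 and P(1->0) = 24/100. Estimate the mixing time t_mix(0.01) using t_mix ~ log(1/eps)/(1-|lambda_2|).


lambda_2 = |1 - p01 - p10| = |1 - 0.6900 - 0.2400| = 0.0700
t_mix ~ log(1/eps)/(1 - |lambda_2|)
= log(100)/(1 - 0.0700) = 4.6052/0.9300
= 4.9518

4.9518


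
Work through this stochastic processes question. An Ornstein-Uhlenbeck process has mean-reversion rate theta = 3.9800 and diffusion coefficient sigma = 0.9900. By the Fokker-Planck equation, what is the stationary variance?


Stationary variance = sigma^2 / (2*theta)
= 0.9900^2 / (2*3.9800)
= 0.9801 / 7.9600
= 0.1231

0.1231


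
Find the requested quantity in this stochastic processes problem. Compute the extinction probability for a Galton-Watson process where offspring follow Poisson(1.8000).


Since mu = 1.8000 > 1, extinction prob q < 1.
Solve s = exp(mu*(s-1)) iteratively.
q = 0.2676

0.2676


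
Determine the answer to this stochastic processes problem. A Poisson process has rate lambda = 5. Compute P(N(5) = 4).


P(N(t)=k) = (lambda*t)^k * exp(-lambda*t) / k!
lambda*t = 25
= 25^4 * exp(-25) / 4!
= 390625 * 1.3888e-11 / 24
= 2.2604e-07

2.2604e-07


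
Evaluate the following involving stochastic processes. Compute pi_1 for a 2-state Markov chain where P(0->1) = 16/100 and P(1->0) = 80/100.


Stationary distribution: pi_0 = p10/(p01+p10), pi_1 = p01/(p01+p10)
p01 = 0.1600, p10 = 0.8000
pi_1 = 0.1667

0.1667


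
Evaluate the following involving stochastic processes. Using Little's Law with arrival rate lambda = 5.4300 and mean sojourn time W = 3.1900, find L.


Little's Law: L = lambda * W
= 5.4300 * 3.1900
= 17.3217

17.3217


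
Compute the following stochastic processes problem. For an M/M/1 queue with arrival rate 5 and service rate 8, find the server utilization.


rho = lambda/mu
= 5/8
= 0.6250

0.6250


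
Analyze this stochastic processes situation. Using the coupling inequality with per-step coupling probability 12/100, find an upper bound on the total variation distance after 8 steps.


TV distance bound <= (1-delta)^n
= (1 - 0.1200)^8
= 0.8800^8
= 0.3596

0.3596


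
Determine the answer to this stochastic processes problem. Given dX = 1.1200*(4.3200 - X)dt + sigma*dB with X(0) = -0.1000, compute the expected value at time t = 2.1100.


E[X(t)] = mu + (X(0) - mu)*exp(-theta*t)
= 4.3200 + (-0.1000 - 4.3200)*exp(-1.1200*2.1100)
= 4.3200 + -4.4200 * 0.0941
= 3.9040

3.9040


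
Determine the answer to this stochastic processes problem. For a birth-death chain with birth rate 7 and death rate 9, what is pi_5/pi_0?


For birth-death process, pi_n/pi_0 = (lambda/mu)^n
= (7/9)^5
= 0.2846

0.2846


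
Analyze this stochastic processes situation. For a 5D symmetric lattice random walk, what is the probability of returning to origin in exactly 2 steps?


P(return in 2 steps) = P(reverse first step) = 1/(2d)
= 1/10
= 0.1000

0.1000


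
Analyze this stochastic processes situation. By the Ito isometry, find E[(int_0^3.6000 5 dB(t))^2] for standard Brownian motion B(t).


By Ito isometry: E[(int f dB)^2] = int f^2 dt
= 5^2 * 3.6000
= 25 * 3.6000 = 90.0000

90.0000


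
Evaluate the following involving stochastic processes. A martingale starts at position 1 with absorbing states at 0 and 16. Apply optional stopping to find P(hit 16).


By optional stopping theorem: E(M at tau) = M(0) = 1
P(hit 16)*16 + P(hit 0)*0 = 1
P(hit 16) = (1 - 0)/(16 - 0) = 1/16 = 0.0625

0.0625


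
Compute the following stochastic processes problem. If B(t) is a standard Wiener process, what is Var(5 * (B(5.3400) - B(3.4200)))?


Var(alpha*(B(t)-B(s))) = alpha^2 * (t-s)
= 5^2 * (5.3400 - 3.4200)
= 25 * 1.9200
= 48.0000

48.0000


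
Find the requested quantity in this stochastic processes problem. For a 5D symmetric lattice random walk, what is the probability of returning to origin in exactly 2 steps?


P(return in 2 steps) = P(reverse first step) = 1/(2d)
= 1/10
= 0.1000

0.1000


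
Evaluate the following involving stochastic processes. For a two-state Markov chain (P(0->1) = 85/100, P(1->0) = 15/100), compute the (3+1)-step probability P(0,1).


P^4 = P^3 * P^1
Computing via matrix multiplication of the transition matrix.
Entry (0,1) of P^4 = 0.8500

0.8500


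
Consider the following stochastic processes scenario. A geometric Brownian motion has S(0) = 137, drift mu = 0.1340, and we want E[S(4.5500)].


E[S(t)] = S(0) * exp(mu * t)
= 137 * exp(0.1340 * 4.5500)
= 137 * 1.8399
= 252.0635

252.0635


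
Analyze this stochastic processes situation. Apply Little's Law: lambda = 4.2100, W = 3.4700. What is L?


Little's Law: L = lambda * W
= 4.2100 * 3.4700
= 14.6087

14.6087


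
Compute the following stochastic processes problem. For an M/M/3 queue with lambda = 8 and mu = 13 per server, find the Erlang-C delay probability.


a = lambda/mu = 0.6154
rho = a/c = 0.2051
Erlang-C formula applied:
C(c,a) = 0.0264

0.0264


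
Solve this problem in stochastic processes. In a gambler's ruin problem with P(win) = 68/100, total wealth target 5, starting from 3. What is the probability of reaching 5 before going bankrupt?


Gambler's ruin formula:
r = q/p = 0.3200/0.6800 = 0.4706
P(win) = (1 - r^i)/(1 - r^N)
= (1 - 0.4706^3)/(1 - 0.4706^5)
= 0.9169

0.9169


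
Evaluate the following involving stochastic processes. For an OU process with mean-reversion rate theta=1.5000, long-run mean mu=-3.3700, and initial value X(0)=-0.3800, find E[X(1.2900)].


E[X(t)] = mu + (X(0) - mu)*exp(-theta*t)
= -3.3700 + (-0.3800 - -3.3700)*exp(-1.5000*1.2900)
= -3.3700 + 2.9900 * 0.1444
= -2.9382

-2.9382


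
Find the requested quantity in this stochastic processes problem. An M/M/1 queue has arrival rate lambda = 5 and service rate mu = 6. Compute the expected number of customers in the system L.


rho = 5/6 = 0.8333
L = rho/(1-rho)
= 0.8333/0.1667
= 5.0000

5.0000


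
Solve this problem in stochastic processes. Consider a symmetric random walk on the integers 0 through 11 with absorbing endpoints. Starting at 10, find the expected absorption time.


For symmetric RW on 0,...,N with absorbing barriers, E(i) = i*(N-i)
E(10) = 10 * 1 = 10

10


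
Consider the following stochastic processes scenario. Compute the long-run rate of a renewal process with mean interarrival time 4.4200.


Long-run renewal rate = 1/E(X)
= 1/4.4200
= 0.2262

0.2262


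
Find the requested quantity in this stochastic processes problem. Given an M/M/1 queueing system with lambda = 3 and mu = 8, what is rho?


rho = lambda/mu
= 3/8
= 0.3750

0.3750


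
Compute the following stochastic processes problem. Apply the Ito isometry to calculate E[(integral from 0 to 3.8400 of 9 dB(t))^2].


By Ito isometry: E[(int f dB)^2] = int f^2 dt
= 9^2 * 3.8400
= 81 * 3.8400 = 311.0400

311.0400


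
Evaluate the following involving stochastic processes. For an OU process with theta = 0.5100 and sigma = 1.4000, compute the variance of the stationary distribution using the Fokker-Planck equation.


Stationary variance = sigma^2 / (2*theta)
= 1.4000^2 / (2*0.5100)
= 1.9600 / 1.0200
= 1.9216

1.9216


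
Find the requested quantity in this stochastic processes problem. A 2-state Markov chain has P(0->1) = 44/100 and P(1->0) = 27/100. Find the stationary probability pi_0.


Stationary distribution: pi_0 = p10/(p01+p10), pi_1 = p01/(p01+p10)
p01 = 0.4400, p10 = 0.2700
pi_0 = 0.3803

0.3803


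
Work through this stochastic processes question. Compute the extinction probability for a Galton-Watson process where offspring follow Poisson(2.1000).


Since mu = 2.1000 > 1, extinction prob q < 1.
Solve s = exp(mu*(s-1)) iteratively.
q = 0.1779

0.1779


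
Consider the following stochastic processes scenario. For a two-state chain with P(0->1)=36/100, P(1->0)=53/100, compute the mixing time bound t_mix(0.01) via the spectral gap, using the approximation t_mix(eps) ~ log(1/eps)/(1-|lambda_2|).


lambda_2 = |1 - p01 - p10| = |1 - 0.3600 - 0.5300| = 0.1100
t_mix ~ log(1/eps)/(1 - |lambda_2|)
= log(100)/(1 - 0.1100) = 4.6052/0.8900
= 5.1743

5.1743


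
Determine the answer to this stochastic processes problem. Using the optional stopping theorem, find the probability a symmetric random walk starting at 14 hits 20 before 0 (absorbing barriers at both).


By optional stopping theorem: E(M at tau) = M(0) = 14
P(hit 20)*20 + P(hit 0)*0 = 14
P(hit 20) = (14 - 0)/(20 - 0) = 7/10 = 0.7000

0.7000


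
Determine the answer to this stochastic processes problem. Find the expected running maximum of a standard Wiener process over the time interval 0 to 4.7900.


E(max B(s)) = sqrt(2t/pi)
= sqrt(2*4.7900/pi)
= sqrt(3.0494)
= 1.7463

1.7463


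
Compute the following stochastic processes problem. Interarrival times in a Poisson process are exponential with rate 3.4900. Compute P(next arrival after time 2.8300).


P(X > t) = exp(-lambda * t)
= exp(-3.4900 * 2.8300)
= exp(-9.8767) = 5.1357e-05

5.1357e-05


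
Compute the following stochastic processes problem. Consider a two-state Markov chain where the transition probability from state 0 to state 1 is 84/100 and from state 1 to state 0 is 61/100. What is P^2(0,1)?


Computing P^2 by matrix multiplication.
P = [[0.1600, 0.8400], [0.6100, 0.3900]]
After raising P to the power 2:
P^2(0,1) = 0.4620

0.4620


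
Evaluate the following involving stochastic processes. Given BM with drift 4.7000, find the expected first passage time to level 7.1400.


Expected first passage time = a/mu
= 7.1400/4.7000
= 1.5191

1.5191


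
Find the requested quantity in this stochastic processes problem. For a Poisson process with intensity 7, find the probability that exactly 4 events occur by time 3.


P(N(t)=k) = (lambda*t)^k * exp(-lambda*t) / k!
lambda*t = 21
= 21^4 * exp(-21) / 4!
= 194481 * 7.5826e-10 / 24
= 6.1444e-06

6.1444e-06


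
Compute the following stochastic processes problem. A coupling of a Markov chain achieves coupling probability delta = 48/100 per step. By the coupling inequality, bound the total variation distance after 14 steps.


TV distance bound <= (1-delta)^n
= (1 - 0.4800)^14
= 0.5200^14
= 1.0569e-04

1.0569e-04


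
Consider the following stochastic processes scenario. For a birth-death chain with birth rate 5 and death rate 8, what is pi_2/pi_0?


For birth-death process, pi_n/pi_0 = (lambda/mu)^n
= (5/8)^2
= 0.3906

0.3906


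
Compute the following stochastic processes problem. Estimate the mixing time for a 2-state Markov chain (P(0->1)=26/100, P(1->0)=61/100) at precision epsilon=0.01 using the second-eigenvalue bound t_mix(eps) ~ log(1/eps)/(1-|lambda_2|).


lambda_2 = |1 - p01 - p10| = |1 - 0.2600 - 0.6100| = 0.1300
t_mix ~ log(1/eps)/(1 - |lambda_2|)
= log(100)/(1 - 0.1300) = 4.6052/0.8700
= 5.2933

5.2933


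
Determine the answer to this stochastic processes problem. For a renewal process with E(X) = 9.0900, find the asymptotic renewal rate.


Long-run renewal rate = 1/E(X)
= 1/9.0900
= 0.1100

0.1100


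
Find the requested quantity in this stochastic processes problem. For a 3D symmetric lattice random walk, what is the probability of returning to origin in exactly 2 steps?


P(return in 2 steps) = P(reverse first step) = 1/(2d)
= 1/6
= 0.1667

0.1667


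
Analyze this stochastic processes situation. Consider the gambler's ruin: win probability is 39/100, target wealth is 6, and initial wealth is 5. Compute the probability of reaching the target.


Gambler's ruin formula:
r = q/p = 0.6100/0.3900 = 1.5641
P(win) = (1 - r^i)/(1 - r^N)
= (1 - 1.5641^5)/(1 - 1.5641^6)
= 0.6129

0.6129


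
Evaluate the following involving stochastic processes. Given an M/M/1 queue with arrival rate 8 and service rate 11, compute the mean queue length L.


rho = 8/11 = 0.7273
L = rho/(1-rho)
= 0.7273/0.2727
= 2.6667

2.6667


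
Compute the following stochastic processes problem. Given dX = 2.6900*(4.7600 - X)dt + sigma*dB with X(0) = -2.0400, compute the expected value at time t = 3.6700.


E[X(t)] = mu + (X(0) - mu)*exp(-theta*t)
= 4.7600 + (-2.0400 - 4.7600)*exp(-2.6900*3.6700)
= 4.7600 + -6.8000 * 5.1584e-05
= 4.7596

4.7596


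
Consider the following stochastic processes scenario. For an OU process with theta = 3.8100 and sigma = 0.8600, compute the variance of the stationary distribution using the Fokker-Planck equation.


Stationary variance = sigma^2 / (2*theta)
= 0.8600^2 / (2*3.8100)
= 0.7396 / 7.6200
= 0.0971

0.0971


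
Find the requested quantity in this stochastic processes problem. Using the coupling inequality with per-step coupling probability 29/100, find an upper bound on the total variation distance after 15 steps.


TV distance bound <= (1-delta)^n
= (1 - 0.2900)^15
= 0.7100^15
= 0.0059

0.0059


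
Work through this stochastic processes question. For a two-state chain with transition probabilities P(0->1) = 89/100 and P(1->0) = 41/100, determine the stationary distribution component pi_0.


Stationary distribution: pi_0 = p10/(p01+p10), pi_1 = p01/(p01+p10)
p01 = 0.8900, p10 = 0.4100
pi_0 = 0.3154

0.3154


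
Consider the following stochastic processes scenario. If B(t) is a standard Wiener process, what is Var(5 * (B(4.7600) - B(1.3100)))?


Var(alpha*(B(t)-B(s))) = alpha^2 * (t-s)
= 5^2 * (4.7600 - 1.3100)
= 25 * 3.4500
= 86.2500

86.2500


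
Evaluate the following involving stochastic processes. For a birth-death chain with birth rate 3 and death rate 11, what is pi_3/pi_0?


For birth-death process, pi_n/pi_0 = (lambda/mu)^n
= (3/11)^3
= 0.0203

0.0203


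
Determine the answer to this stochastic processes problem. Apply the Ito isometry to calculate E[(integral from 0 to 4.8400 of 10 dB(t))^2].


By Ito isometry: E[(int f dB)^2] = int f^2 dt
= 10^2 * 4.8400
= 100 * 4.8400 = 484.0000

484.0000


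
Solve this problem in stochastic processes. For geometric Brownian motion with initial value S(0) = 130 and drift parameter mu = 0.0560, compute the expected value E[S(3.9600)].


E[S(t)] = S(0) * exp(mu * t)
= 130 * exp(0.0560 * 3.9600)
= 130 * 1.2483
= 162.2753

162.2753


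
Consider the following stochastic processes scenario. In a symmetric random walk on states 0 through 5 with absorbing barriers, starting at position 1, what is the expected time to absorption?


For symmetric RW on 0,...,N with absorbing barriers, E(i) = i*(N-i)
E(1) = 1 * 4 = 4

4


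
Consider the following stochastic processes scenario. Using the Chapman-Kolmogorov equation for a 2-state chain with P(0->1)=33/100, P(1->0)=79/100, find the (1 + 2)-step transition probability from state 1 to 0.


P^3 = P^1 * P^2
Computing via matrix multiplication of the transition matrix.
Entry (1,0) of P^3 = 0.7066

0.7066


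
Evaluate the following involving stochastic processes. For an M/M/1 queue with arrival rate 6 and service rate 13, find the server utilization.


rho = lambda/mu
= 6/13
= 0.4615

0.4615


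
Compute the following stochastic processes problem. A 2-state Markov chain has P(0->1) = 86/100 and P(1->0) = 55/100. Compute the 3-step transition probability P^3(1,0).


Computing P^3 by matrix multiplication.
P = [[0.1400, 0.8600], [0.5500, 0.4500]]
After raising P to the power 3:
P^3(1,0) = 0.4170

0.4170


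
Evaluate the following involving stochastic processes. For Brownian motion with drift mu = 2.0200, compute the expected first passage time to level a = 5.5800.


Expected first passage time = a/mu
= 5.5800/2.0200
= 2.7624

2.7624


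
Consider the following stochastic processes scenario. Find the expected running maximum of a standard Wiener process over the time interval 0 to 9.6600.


E(max B(s)) = sqrt(2t/pi)
= sqrt(2*9.6600/pi)
= sqrt(6.1497)
= 2.4799

2.4799


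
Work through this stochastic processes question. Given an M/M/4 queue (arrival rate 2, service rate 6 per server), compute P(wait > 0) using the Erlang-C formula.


a = lambda/mu = 0.3333
rho = a/c = 0.0833
Erlang-C formula applied:
C(c,a) = 4.0209e-04

4.0209e-04


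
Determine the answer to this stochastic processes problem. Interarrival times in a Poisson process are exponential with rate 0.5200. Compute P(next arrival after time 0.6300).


P(X > t) = exp(-lambda * t)
= exp(-0.5200 * 0.6300)
= exp(-0.3276) = 0.7207

0.7207


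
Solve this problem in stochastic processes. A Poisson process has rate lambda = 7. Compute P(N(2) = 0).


P(N(t)=k) = (lambda*t)^k * exp(-lambda*t) / k!
lambda*t = 14
= 14^0 * exp(-14) / 0!
= 1 * 8.3153e-07 / 1
= 8.3153e-07

8.3153e-07


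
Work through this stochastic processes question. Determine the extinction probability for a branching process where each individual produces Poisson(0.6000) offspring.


Since mu = 0.6000 <= 1, extinction probability = 1.

1.0000


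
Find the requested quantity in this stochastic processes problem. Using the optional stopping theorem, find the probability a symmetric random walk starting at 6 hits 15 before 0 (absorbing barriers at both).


By optional stopping theorem: E(M at tau) = M(0) = 6
P(hit 15)*15 + P(hit 0)*0 = 6
P(hit 15) = (6 - 0)/(15 - 0) = 2/5 = 0.4000

0.4000


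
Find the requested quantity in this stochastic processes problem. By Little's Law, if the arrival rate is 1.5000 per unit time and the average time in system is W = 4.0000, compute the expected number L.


Little's Law: L = lambda * W
= 1.5000 * 4.0000
= 6.0000

6.0000


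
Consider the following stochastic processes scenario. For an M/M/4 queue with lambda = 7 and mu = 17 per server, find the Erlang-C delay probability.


a = lambda/mu = 0.4118
rho = a/c = 0.1029
Erlang-C formula applied:
C(c,a) = 8.8456e-04

8.8456e-04


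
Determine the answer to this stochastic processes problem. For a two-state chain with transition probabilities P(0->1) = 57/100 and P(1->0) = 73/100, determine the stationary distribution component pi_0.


Stationary distribution: pi_0 = p10/(p01+p10), pi_1 = p01/(p01+p10)
p01 = 0.5700, p10 = 0.7300
pi_0 = 0.5615

0.5615


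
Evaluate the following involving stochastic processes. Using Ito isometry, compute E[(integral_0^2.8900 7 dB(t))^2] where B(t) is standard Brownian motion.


By Ito isometry: E[(int f dB)^2] = int f^2 dt
= 7^2 * 2.8900
= 49 * 2.8900 = 141.6100

141.6100


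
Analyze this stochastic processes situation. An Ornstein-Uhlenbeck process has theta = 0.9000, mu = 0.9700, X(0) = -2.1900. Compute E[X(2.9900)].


E[X(t)] = mu + (X(0) - mu)*exp(-theta*t)
= 0.9700 + (-2.1900 - 0.9700)*exp(-0.9000*2.9900)
= 0.9700 + -3.1600 * 0.0678
= 0.7557

0.7557


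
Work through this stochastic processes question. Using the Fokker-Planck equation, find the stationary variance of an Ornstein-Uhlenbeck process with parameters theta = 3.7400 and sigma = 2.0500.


Stationary variance = sigma^2 / (2*theta)
= 2.0500^2 / (2*3.7400)
= 4.2025 / 7.4800
= 0.5618

0.5618


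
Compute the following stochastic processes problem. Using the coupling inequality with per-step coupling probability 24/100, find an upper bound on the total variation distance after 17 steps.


TV distance bound <= (1-delta)^n
= (1 - 0.2400)^17
= 0.7600^17
= 0.0094

0.0094


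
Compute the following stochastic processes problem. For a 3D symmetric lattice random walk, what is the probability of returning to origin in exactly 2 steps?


P(return in 2 steps) = P(reverse first step) = 1/(2d)
= 1/6
= 0.1667

0.1667


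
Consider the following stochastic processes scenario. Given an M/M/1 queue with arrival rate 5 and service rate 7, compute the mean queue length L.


rho = 5/7 = 0.7143
L = rho/(1-rho)
= 0.7143/0.2857
= 2.5000

2.5000


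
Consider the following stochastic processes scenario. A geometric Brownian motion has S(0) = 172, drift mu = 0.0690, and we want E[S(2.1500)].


E[S(t)] = S(0) * exp(mu * t)
= 172 * exp(0.0690 * 2.1500)
= 172 * 1.1599
= 199.5060

199.5060


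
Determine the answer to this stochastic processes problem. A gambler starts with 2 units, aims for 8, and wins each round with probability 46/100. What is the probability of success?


Gambler's ruin formula:
r = q/p = 0.5400/0.4600 = 1.1739
P(win) = (1 - r^i)/(1 - r^N)
= (1 - 1.1739^2)/(1 - 1.1739^8)
= 0.1450

0.1450


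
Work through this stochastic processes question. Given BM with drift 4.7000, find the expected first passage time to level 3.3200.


Expected first passage time = a/mu
= 3.3200/4.7000
= 0.7064

0.7064


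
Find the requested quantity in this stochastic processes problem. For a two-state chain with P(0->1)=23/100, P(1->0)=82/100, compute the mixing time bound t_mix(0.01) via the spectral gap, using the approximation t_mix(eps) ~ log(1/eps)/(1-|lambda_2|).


lambda_2 = |1 - p01 - p10| = |1 - 0.2300 - 0.8200| = 0.0500
t_mix ~ log(1/eps)/(1 - |lambda_2|)
= log(100)/(1 - 0.0500) = 4.6052/0.9500
= 4.8475

4.8475


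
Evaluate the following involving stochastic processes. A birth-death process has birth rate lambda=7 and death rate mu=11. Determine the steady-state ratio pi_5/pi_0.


For birth-death process, pi_n/pi_0 = (lambda/mu)^n
= (7/11)^5
= 0.1044

0.1044
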